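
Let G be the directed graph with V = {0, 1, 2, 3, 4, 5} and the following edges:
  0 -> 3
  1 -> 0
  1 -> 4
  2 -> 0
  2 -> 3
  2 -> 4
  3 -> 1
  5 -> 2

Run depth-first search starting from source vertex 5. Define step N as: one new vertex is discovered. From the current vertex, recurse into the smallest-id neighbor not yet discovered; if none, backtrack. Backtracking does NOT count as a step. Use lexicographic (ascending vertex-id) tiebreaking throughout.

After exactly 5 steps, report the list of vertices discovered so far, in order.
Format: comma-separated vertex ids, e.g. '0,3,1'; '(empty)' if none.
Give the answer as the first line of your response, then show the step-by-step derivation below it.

5,2,0,3,1

step 1: discover 5; path=5; order=5
step 2: discover 2; path=5>2; order=5,2
step 3: discover 0; path=5>2>0; order=5,2,0
step 4: discover 3; path=5>2>0>3; order=5,2,0,3
step 5: discover 1; path=5>2>0>3>1; order=5,2,0,3,1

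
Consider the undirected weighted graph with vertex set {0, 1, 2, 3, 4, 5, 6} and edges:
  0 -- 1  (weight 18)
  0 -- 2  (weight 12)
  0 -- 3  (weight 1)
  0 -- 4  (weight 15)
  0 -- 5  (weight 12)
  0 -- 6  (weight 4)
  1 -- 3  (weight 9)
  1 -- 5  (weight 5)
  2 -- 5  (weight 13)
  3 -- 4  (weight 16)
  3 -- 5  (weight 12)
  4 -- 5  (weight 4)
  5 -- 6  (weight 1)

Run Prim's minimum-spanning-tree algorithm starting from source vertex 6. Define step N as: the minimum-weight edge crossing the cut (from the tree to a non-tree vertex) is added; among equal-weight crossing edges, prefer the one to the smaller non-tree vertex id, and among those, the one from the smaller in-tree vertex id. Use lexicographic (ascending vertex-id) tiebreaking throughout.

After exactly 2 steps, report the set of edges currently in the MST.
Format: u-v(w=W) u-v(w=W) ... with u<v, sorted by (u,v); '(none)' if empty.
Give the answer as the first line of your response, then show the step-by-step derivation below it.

0-6(w=4) 5-6(w=1)

step 1: add edge 5-6 (w=1); MST = {5-6(w=1)}
step 2: add edge 0-6 (w=4); MST = {0-6(w=4) 5-6(w=1)}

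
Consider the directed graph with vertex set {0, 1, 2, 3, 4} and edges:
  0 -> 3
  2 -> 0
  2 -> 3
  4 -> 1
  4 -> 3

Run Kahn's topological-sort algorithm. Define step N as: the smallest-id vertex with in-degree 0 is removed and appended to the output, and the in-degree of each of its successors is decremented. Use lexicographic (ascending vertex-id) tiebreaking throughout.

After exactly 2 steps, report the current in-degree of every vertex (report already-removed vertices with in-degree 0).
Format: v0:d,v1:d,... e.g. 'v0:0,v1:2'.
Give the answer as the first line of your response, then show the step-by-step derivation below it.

v0:0,v1:1,v2:0,v3:1,v4:0

step 1: output 2; order=[2]; indeg=(0,1,0,2,0)
step 2: output 0; order=[2,0]; indeg=(0,1,0,1,0)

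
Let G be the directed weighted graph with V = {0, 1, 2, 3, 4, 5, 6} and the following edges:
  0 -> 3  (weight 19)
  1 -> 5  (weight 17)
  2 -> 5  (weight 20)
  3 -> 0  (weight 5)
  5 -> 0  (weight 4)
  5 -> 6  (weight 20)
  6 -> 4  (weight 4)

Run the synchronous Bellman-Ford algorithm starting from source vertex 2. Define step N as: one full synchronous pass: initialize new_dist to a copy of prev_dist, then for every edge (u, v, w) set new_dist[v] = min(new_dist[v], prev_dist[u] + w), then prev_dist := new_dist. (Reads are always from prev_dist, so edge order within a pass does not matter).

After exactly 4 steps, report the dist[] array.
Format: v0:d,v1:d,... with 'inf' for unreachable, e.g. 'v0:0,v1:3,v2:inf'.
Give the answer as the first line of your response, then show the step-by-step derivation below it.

v0:24,v1:inf,v2:0,v3:43,v4:44,v5:20,v6:40

step 1: dist = v0:inf,v1:inf,v2:0,v3:inf,v4:inf,v5:20,v6:inf
step 2: dist = v0:24,v1:inf,v2:0,v3:inf,v4:inf,v5:20,v6:40
step 3: dist = v0:24,v1:inf,v2:0,v3:43,v4:44,v5:20,v6:40
step 4: dist = v0:24,v1:inf,v2:0,v3:43,v4:44,v5:20,v6:40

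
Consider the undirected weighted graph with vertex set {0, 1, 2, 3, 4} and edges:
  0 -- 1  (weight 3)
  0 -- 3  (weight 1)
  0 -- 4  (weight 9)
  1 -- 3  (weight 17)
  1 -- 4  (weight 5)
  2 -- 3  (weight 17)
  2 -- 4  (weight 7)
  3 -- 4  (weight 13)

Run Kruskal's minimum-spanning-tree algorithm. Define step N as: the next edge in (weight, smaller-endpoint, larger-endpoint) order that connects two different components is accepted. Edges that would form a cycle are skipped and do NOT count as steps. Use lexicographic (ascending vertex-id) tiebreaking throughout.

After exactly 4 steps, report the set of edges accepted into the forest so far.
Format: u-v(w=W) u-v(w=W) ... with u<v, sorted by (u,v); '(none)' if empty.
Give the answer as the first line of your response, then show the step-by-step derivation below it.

0-1(w=3) 0-3(w=1) 1-4(w=5) 2-4(w=7)

step 1: add edge 0-3 (w=1); MST = {0-3(w=1)}
step 2: add edge 0-1 (w=3); MST = {0-1(w=3) 0-3(w=1)}
step 3: add edge 1-4 (w=5); MST = {0-1(w=3) 0-3(w=1) 1-4(w=5)}
step 4: add edge 2-4 (w=7); MST = {0-1(w=3) 0-3(w=1) 1-4(w=5) 2-4(w=7)}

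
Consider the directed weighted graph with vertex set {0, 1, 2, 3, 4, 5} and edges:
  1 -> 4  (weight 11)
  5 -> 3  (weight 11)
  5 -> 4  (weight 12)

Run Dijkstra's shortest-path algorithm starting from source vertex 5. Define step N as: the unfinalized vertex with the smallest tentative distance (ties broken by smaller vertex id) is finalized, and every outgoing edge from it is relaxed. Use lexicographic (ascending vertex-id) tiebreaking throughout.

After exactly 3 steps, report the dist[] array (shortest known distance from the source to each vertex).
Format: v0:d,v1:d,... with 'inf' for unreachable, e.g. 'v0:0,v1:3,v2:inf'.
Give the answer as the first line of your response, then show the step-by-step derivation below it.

v0:inf,v1:inf,v2:inf,v3:11,v4:12,v5:0

step 1: dist = v0:inf,v1:inf,v2:inf,v3:11,v4:12,v5:0
step 2: dist = v0:inf,v1:inf,v2:inf,v3:11,v4:12,v5:0
step 3: dist = v0:inf,v1:inf,v2:inf,v3:11,v4:12,v5:0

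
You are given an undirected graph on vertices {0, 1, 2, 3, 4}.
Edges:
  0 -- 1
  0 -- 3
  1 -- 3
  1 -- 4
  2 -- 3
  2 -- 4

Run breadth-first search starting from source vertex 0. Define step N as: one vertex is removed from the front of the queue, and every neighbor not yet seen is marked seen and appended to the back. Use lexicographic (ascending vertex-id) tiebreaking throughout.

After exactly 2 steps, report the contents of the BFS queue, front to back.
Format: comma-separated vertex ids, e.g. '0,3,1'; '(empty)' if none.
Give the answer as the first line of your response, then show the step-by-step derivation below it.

3,4

step 1: dequeue 0; queue=[1,3]; order=0
step 2: dequeue 1; queue=[3,4]; order=0,1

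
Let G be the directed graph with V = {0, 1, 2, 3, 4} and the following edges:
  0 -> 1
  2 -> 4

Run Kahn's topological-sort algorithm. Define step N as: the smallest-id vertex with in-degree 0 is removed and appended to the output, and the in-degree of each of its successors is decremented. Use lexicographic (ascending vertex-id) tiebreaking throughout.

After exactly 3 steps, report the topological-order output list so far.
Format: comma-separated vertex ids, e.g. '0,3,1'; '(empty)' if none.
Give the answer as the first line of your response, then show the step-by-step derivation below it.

0,1,2

step 1: output 0; order=[0]; indeg=(0,0,0,0,1)
step 2: output 1; order=[0,1]; indeg=(0,0,0,0,1)
step 3: output 2; order=[0,1,2]; indeg=(0,0,0,0,0)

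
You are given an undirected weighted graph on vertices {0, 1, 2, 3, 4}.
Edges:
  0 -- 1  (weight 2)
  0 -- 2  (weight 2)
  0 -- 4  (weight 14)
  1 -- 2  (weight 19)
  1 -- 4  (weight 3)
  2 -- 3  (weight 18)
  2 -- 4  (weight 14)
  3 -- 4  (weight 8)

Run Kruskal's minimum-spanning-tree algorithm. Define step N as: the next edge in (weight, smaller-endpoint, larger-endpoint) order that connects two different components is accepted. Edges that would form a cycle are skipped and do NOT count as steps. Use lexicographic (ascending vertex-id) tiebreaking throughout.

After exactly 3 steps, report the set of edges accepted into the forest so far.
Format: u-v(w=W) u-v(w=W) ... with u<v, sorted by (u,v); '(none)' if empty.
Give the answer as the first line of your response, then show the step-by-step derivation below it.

0-1(w=2) 0-2(w=2) 1-4(w=3)

step 1: add edge 0-1 (w=2); MST = {0-1(w=2)}
step 2: add edge 0-2 (w=2); MST = {0-1(w=2) 0-2(w=2)}
step 3: add edge 1-4 (w=3); MST = {0-1(w=2) 0-2(w=2) 1-4(w=3)}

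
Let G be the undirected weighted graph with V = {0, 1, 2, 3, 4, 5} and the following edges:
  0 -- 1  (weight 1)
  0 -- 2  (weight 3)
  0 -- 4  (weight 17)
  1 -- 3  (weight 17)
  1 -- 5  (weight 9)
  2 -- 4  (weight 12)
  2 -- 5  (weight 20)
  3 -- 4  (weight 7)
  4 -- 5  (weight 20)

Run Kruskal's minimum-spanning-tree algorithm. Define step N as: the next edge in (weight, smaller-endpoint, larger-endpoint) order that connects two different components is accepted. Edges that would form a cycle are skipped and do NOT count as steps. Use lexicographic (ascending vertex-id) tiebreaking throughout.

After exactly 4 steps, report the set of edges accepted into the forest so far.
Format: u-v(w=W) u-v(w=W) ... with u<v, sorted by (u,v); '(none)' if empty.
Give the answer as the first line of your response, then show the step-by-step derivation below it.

0-1(w=1) 0-2(w=3) 1-5(w=9) 3-4(w=7)

step 1: add edge 0-1 (w=1); MST = {0-1(w=1)}
step 2: add edge 0-2 (w=3); MST = {0-1(w=1) 0-2(w=3)}
step 3: add edge 3-4 (w=7); MST = {0-1(w=1) 0-2(w=3) 3-4(w=7)}
step 4: add edge 1-5 (w=9); MST = {0-1(w=1) 0-2(w=3) 1-5(w=9) 3-4(w=7)}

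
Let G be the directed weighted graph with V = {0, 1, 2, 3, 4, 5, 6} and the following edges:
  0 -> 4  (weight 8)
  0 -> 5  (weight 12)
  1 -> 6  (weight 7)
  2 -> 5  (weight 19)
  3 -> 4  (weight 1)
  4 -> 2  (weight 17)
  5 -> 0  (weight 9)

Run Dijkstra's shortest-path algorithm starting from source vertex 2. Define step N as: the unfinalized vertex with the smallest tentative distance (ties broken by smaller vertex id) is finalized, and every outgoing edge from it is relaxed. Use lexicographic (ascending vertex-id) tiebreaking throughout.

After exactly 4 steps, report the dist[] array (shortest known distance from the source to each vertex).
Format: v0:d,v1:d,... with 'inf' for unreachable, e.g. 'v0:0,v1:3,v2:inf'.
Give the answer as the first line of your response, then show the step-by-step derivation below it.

v0:28,v1:inf,v2:0,v3:inf,v4:36,v5:19,v6:inf

step 1: dist = v0:inf,v1:inf,v2:0,v3:inf,v4:inf,v5:19,v6:inf
step 2: dist = v0:28,v1:inf,v2:0,v3:inf,v4:inf,v5:19,v6:inf
step 3: dist = v0:28,v1:inf,v2:0,v3:inf,v4:36,v5:19,v6:inf
step 4: dist = v0:28,v1:inf,v2:0,v3:inf,v4:36,v5:19,v6:inf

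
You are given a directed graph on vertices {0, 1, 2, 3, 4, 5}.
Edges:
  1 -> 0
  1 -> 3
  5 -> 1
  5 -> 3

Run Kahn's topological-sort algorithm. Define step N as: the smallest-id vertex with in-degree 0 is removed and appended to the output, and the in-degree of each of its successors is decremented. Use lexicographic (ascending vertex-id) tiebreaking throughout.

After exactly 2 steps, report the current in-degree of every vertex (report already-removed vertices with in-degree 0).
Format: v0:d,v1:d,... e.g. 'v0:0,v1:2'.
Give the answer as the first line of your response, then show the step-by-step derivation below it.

v0:1,v1:1,v2:0,v3:2,v4:0,v5:0

step 1: output 2; order=[2]; indeg=(1,1,0,2,0,0)
step 2: output 4; order=[2,4]; indeg=(1,1,0,2,0,0)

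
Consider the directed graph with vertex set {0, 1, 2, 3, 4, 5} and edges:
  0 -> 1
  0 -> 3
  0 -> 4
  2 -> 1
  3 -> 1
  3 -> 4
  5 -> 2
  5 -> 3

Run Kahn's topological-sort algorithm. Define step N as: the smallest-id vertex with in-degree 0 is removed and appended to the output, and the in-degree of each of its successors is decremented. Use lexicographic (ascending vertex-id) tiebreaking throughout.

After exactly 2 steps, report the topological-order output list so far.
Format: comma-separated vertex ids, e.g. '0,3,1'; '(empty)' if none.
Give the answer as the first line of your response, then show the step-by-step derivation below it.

0,5

step 1: output 0; order=[0]; indeg=(0,2,1,1,1,0)
step 2: output 5; order=[0,5]; indeg=(0,2,0,0,1,0)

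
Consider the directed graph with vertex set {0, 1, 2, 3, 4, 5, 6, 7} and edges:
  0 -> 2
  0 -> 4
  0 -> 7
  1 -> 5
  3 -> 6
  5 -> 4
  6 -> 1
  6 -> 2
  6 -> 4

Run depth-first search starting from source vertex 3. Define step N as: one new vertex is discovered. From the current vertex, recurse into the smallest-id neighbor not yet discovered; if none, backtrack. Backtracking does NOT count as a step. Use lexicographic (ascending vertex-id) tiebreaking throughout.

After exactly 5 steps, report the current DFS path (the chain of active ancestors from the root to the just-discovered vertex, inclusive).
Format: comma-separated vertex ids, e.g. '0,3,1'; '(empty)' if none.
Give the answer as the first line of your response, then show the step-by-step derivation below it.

3,6,1,5,4

step 1: discover 3; path=3; order=3
step 2: discover 6; path=3>6; order=3,6
step 3: discover 1; path=3>6>1; order=3,6,1
step 4: discover 5; path=3>6>1>5; order=3,6,1,5
step 5: discover 4; path=3>6>1>5>4; order=3,6,1,5,4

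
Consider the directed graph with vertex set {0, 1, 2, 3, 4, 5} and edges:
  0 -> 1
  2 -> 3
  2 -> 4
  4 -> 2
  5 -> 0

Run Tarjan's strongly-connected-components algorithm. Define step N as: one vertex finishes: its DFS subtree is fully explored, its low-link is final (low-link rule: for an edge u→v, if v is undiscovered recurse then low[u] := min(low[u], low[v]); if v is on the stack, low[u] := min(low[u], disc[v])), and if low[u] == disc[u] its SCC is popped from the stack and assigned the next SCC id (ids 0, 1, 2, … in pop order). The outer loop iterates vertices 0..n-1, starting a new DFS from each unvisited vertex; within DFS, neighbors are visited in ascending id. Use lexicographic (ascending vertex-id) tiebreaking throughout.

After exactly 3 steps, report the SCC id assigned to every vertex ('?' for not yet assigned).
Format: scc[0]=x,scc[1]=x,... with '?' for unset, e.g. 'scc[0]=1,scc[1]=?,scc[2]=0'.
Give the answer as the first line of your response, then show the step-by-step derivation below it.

scc[0]=1,scc[1]=0,scc[2]=?,scc[3]=2,scc[4]=?,scc[5]=?

step 1: low=(low[0]=0,low[1]=1,low[2]=?,low[3]=?,low[4]=?,low[5]=?); scc=(scc[0]=?,scc[1]=0,scc[2]=?,scc[3]=?,scc[4]=?,scc[5]=?)
step 2: low=(low[0]=0,low[1]=1,low[2]=?,low[3]=?,low[4]=?,low[5]=?); scc=(scc[0]=1,scc[1]=0,scc[2]=?,scc[3]=?,scc[4]=?,scc[5]=?)
step 3: low=(low[0]=0,low[1]=1,low[2]=2,low[3]=3,low[4]=?,low[5]=?); scc=(scc[0]=1,scc[1]=0,scc[2]=?,scc[3]=2,scc[4]=?,scc[5]=?)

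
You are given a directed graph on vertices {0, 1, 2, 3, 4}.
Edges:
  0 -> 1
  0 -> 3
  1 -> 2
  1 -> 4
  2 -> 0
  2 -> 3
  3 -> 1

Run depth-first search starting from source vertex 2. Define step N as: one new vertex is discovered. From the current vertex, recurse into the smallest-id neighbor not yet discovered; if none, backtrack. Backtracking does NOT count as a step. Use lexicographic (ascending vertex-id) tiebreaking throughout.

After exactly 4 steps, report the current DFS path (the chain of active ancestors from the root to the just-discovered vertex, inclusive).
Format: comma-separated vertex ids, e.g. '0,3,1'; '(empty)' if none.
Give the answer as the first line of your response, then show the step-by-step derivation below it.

2,0,1,4

step 1: discover 2; path=2; order=2
step 2: discover 0; path=2>0; order=2,0
step 3: discover 1; path=2>0>1; order=2,0,1
step 4: discover 4; path=2>0>1>4; order=2,0,1,4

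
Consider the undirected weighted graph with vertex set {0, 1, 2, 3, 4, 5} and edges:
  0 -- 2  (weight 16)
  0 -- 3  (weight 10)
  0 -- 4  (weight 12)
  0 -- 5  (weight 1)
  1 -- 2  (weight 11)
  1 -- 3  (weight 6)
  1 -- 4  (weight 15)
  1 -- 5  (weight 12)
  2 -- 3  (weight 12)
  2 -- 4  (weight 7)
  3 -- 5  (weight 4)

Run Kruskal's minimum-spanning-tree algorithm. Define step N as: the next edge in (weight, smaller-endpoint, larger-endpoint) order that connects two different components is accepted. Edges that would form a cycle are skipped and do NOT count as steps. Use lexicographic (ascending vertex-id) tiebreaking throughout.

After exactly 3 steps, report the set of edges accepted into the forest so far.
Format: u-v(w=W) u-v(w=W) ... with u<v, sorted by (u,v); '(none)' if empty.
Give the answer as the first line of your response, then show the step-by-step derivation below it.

0-5(w=1) 1-3(w=6) 3-5(w=4)

step 1: add edge 0-5 (w=1); MST = {0-5(w=1)}
step 2: add edge 3-5 (w=4); MST = {0-5(w=1) 3-5(w=4)}
step 3: add edge 1-3 (w=6); MST = {0-5(w=1) 1-3(w=6) 3-5(w=4)}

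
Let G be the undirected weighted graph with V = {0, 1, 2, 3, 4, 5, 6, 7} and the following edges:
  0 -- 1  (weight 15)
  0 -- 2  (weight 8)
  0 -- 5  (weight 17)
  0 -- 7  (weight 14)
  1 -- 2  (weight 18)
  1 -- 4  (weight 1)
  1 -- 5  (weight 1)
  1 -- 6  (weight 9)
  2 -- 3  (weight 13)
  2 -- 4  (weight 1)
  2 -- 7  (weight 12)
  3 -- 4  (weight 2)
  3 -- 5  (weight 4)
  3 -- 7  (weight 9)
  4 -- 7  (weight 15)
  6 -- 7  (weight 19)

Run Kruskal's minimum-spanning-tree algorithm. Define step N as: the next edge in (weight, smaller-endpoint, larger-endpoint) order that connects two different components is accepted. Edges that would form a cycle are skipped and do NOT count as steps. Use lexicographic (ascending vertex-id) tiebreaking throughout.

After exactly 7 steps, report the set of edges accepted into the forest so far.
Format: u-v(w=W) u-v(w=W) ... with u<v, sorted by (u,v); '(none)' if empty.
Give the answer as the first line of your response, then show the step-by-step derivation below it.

0-2(w=8) 1-4(w=1) 1-5(w=1) 1-6(w=9) 2-4(w=1) 3-4(w=2) 3-7(w=9)

step 1: add edge 1-4 (w=1); MST = {1-4(w=1)}
step 2: add edge 1-5 (w=1); MST = {1-4(w=1) 1-5(w=1)}
step 3: add edge 2-4 (w=1); MST = {1-4(w=1) 1-5(w=1) 2-4(w=1)}
step 4: add edge 3-4 (w=2); MST = {1-4(w=1) 1-5(w=1) 2-4(w=1) 3-4(w=2)}
step 5: add edge 0-2 (w=8); MST = {0-2(w=8) 1-4(w=1) 1-5(w=1) 2-4(w=1) 3-4(w=2)}
step 6: add edge 1-6 (w=9); MST = {0-2(w=8) 1-4(w=1) 1-5(w=1) 1-6(w=9) 2-4(w=1) 3-4(w=2)}
step 7: add edge 3-7 (w=9); MST = {0-2(w=8) 1-4(w=1) 1-5(w=1) 1-6(w=9) 2-4(w=1) 3-4(w=2) 3-7(w=9)}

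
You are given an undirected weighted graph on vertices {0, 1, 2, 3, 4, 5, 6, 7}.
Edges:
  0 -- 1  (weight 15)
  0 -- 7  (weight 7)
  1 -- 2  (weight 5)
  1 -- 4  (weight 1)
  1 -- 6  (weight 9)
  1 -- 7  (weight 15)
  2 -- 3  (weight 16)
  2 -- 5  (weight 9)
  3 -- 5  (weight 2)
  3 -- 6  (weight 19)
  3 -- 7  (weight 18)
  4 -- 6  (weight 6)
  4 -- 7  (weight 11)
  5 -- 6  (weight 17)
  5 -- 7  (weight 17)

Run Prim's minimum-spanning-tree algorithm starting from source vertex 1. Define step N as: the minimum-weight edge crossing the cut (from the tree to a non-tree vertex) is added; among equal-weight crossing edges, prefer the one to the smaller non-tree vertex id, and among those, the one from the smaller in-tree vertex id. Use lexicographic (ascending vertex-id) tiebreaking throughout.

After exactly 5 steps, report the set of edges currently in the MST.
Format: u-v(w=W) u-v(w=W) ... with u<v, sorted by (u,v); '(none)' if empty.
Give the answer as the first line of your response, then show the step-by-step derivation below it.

1-2(w=5) 1-4(w=1) 2-5(w=9) 3-5(w=2) 4-6(w=6)

step 1: add edge 1-4 (w=1); MST = {1-4(w=1)}
step 2: add edge 1-2 (w=5); MST = {1-2(w=5) 1-4(w=1)}
step 3: add edge 4-6 (w=6); MST = {1-2(w=5) 1-4(w=1) 4-6(w=6)}
step 4: add edge 2-5 (w=9); MST = {1-2(w=5) 1-4(w=1) 2-5(w=9) 4-6(w=6)}
step 5: add edge 3-5 (w=2); MST = {1-2(w=5) 1-4(w=1) 2-5(w=9) 3-5(w=2) 4-6(w=6)}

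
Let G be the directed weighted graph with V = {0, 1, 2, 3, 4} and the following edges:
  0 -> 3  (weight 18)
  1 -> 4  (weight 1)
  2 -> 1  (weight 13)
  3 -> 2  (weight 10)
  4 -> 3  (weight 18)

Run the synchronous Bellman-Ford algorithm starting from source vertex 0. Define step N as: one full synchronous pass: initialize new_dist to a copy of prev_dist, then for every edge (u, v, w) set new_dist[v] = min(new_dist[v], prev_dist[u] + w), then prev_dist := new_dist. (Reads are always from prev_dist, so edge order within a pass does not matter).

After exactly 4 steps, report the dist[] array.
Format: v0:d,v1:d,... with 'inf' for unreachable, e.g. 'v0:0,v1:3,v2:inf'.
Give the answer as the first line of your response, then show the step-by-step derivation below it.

v0:0,v1:41,v2:28,v3:18,v4:42

step 1: dist = v0:0,v1:inf,v2:inf,v3:18,v4:inf
step 2: dist = v0:0,v1:inf,v2:28,v3:18,v4:inf
step 3: dist = v0:0,v1:41,v2:28,v3:18,v4:inf
step 4: dist = v0:0,v1:41,v2:28,v3:18,v4:42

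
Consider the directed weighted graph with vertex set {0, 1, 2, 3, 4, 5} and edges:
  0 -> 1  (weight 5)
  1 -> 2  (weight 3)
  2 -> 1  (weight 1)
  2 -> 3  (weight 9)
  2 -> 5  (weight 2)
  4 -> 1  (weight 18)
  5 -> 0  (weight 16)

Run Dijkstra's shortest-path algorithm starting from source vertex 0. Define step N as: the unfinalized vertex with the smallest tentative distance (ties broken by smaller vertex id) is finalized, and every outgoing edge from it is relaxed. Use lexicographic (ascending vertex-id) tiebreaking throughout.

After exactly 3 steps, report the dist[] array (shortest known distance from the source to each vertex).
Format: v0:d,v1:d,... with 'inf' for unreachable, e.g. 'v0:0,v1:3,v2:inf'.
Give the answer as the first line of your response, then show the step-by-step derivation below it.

v0:0,v1:5,v2:8,v3:17,v4:inf,v5:10

step 1: dist = v0:0,v1:5,v2:inf,v3:inf,v4:inf,v5:inf
step 2: dist = v0:0,v1:5,v2:8,v3:inf,v4:inf,v5:inf
step 3: dist = v0:0,v1:5,v2:8,v3:17,v4:inf,v5:10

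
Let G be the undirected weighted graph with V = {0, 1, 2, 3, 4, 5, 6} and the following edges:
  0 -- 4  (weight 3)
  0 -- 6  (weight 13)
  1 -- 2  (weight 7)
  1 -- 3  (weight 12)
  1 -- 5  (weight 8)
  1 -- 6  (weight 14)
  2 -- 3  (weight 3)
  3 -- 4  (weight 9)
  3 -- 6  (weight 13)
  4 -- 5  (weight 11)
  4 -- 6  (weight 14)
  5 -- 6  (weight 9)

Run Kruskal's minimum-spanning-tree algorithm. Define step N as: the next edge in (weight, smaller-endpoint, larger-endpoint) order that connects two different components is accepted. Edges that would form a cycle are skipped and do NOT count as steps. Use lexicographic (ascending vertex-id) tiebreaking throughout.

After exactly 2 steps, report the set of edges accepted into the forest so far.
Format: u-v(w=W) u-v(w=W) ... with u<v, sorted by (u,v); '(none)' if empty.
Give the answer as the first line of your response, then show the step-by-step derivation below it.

0-4(w=3) 2-3(w=3)

step 1: add edge 0-4 (w=3); MST = {0-4(w=3)}
step 2: add edge 2-3 (w=3); MST = {0-4(w=3) 2-3(w=3)}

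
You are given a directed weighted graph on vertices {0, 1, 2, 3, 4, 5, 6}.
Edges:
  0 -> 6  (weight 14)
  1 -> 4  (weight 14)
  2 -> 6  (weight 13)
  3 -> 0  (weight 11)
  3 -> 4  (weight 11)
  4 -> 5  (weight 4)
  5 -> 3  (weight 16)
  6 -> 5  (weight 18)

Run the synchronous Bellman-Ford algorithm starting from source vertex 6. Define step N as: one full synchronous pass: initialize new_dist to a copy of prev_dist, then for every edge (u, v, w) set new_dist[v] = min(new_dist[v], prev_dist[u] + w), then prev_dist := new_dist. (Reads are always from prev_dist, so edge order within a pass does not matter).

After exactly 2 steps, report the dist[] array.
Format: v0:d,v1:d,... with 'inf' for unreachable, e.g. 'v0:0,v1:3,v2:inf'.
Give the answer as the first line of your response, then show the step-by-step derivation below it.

v0:inf,v1:inf,v2:inf,v3:34,v4:inf,v5:18,v6:0

step 1: dist = v0:inf,v1:inf,v2:inf,v3:inf,v4:inf,v5:18,v6:0
step 2: dist = v0:inf,v1:inf,v2:inf,v3:34,v4:inf,v5:18,v6:0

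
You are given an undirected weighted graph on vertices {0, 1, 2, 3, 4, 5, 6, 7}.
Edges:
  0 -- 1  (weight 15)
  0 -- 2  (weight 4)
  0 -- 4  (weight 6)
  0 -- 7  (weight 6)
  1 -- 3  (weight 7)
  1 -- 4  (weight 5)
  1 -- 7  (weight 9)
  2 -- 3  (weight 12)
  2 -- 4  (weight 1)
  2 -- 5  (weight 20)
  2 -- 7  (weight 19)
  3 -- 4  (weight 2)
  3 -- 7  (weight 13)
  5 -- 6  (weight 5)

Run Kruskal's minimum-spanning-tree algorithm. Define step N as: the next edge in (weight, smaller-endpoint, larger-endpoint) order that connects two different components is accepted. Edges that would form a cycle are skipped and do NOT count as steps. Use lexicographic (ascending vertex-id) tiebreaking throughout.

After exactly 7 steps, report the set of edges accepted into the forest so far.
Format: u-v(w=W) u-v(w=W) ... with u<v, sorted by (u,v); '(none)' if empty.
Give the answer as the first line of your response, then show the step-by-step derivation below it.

0-2(w=4) 0-7(w=6) 1-4(w=5) 2-4(w=1) 2-5(w=20) 3-4(w=2) 5-6(w=5)

step 1: add edge 2-4 (w=1); MST = {2-4(w=1)}
step 2: add edge 3-4 (w=2); MST = {2-4(w=1) 3-4(w=2)}
step 3: add edge 0-2 (w=4); MST = {0-2(w=4) 2-4(w=1) 3-4(w=2)}
step 4: add edge 1-4 (w=5); MST = {0-2(w=4) 1-4(w=5) 2-4(w=1) 3-4(w=2)}
step 5: add edge 5-6 (w=5); MST = {0-2(w=4) 1-4(w=5) 2-4(w=1) 3-4(w=2) 5-6(w=5)}
step 6: add edge 0-7 (w=6); MST = {0-2(w=4) 0-7(w=6) 1-4(w=5) 2-4(w=1) 3-4(w=2) 5-6(w=5)}
step 7: add edge 2-5 (w=20); MST = {0-2(w=4) 0-7(w=6) 1-4(w=5) 2-4(w=1) 2-5(w=20) 3-4(w=2) 5-6(w=5)}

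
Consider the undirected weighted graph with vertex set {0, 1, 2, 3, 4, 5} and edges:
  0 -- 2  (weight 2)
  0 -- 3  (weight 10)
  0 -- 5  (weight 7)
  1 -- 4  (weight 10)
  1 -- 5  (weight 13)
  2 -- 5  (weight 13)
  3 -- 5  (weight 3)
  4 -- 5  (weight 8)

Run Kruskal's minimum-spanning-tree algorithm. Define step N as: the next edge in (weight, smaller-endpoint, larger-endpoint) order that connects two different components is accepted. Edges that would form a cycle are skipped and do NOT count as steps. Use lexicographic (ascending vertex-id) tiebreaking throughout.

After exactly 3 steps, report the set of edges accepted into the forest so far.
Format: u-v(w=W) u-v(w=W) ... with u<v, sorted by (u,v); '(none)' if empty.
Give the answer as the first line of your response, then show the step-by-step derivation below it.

0-2(w=2) 0-5(w=7) 3-5(w=3)

step 1: add edge 0-2 (w=2); MST = {0-2(w=2)}
step 2: add edge 3-5 (w=3); MST = {0-2(w=2) 3-5(w=3)}
step 3: add edge 0-5 (w=7); MST = {0-2(w=2) 0-5(w=7) 3-5(w=3)}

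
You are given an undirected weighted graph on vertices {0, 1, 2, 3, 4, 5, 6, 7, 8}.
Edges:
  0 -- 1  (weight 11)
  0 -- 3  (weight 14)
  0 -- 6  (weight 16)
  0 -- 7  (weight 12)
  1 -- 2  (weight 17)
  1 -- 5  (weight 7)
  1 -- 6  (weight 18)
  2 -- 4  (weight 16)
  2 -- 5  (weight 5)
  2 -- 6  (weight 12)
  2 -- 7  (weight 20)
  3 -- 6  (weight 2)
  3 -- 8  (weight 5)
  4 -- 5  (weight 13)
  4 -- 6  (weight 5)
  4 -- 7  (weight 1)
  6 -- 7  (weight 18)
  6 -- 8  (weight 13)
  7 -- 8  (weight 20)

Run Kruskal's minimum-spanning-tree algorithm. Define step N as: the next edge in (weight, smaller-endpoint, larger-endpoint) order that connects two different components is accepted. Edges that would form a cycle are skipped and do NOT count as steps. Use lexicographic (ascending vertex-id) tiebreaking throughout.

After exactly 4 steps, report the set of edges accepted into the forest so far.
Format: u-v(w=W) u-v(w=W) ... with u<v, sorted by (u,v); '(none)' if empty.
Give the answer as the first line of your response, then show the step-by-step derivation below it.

2-5(w=5) 3-6(w=2) 3-8(w=5) 4-7(w=1)

step 1: add edge 4-7 (w=1); MST = {4-7(w=1)}
step 2: add edge 3-6 (w=2); MST = {3-6(w=2) 4-7(w=1)}
step 3: add edge 2-5 (w=5); MST = {2-5(w=5) 3-6(w=2) 4-7(w=1)}
step 4: add edge 3-8 (w=5); MST = {2-5(w=5) 3-6(w=2) 3-8(w=5) 4-7(w=1)}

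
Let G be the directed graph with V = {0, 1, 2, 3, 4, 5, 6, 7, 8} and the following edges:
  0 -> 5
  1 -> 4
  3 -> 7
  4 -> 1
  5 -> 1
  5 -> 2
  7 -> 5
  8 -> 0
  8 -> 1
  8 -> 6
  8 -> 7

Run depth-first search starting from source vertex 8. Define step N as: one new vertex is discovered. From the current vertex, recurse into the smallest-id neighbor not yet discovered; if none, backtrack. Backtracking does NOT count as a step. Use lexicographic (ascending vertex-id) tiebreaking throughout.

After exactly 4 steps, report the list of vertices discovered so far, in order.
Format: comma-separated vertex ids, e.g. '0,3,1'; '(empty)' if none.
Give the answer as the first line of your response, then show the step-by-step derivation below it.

8,0,5,1

step 1: discover 8; path=8; order=8
step 2: discover 0; path=8>0; order=8,0
step 3: discover 5; path=8>0>5; order=8,0,5
step 4: discover 1; path=8>0>5>1; order=8,0,5,1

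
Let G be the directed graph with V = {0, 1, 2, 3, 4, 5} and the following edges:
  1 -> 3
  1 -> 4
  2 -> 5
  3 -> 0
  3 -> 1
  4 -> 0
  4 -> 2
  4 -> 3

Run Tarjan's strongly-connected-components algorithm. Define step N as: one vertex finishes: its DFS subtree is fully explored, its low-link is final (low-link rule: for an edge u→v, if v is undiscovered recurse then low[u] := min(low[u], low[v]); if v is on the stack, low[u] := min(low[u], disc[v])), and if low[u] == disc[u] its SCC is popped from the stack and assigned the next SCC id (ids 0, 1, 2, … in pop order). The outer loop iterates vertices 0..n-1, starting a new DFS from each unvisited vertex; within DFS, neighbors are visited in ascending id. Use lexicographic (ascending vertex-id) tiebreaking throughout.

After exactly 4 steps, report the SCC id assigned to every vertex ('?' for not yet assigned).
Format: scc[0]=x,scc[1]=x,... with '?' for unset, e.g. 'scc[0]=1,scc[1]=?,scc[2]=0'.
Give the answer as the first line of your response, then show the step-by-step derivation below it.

scc[0]=0,scc[1]=?,scc[2]=2,scc[3]=?,scc[4]=?,scc[5]=1

step 1: low=(low[0]=0,low[1]=?,low[2]=?,low[3]=?,low[4]=?,low[5]=?); scc=(scc[0]=0,scc[1]=?,scc[2]=?,scc[3]=?,scc[4]=?,scc[5]=?)
step 2: low=(low[0]=0,low[1]=1,low[2]=?,low[3]=1,low[4]=?,low[5]=?); scc=(scc[0]=0,scc[1]=?,scc[2]=?,scc[3]=?,scc[4]=?,scc[5]=?)
step 3: low=(low[0]=0,low[1]=1,low[2]=4,low[3]=1,low[4]=3,low[5]=5); scc=(scc[0]=0,scc[1]=?,scc[2]=?,scc[3]=?,scc[4]=?,scc[5]=1)
step 4: low=(low[0]=0,low[1]=1,low[2]=4,low[3]=1,low[4]=3,low[5]=5); scc=(scc[0]=0,scc[1]=?,scc[2]=2,scc[3]=?,scc[4]=?,scc[5]=1)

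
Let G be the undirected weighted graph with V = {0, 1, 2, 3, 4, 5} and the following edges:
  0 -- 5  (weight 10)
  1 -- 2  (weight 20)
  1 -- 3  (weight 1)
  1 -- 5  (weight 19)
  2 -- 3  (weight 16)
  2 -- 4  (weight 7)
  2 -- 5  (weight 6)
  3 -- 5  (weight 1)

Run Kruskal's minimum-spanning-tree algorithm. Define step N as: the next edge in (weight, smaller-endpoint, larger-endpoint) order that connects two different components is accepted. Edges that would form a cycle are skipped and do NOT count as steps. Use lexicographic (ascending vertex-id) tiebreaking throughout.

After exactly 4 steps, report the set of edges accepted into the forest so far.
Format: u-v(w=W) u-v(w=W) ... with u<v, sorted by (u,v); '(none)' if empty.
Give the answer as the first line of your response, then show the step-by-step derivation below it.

1-3(w=1) 2-4(w=7) 2-5(w=6) 3-5(w=1)

step 1: add edge 1-3 (w=1); MST = {1-3(w=1)}
step 2: add edge 3-5 (w=1); MST = {1-3(w=1) 3-5(w=1)}
step 3: add edge 2-5 (w=6); MST = {1-3(w=1) 2-5(w=6) 3-5(w=1)}
step 4: add edge 2-4 (w=7); MST = {1-3(w=1) 2-4(w=7) 2-5(w=6) 3-5(w=1)}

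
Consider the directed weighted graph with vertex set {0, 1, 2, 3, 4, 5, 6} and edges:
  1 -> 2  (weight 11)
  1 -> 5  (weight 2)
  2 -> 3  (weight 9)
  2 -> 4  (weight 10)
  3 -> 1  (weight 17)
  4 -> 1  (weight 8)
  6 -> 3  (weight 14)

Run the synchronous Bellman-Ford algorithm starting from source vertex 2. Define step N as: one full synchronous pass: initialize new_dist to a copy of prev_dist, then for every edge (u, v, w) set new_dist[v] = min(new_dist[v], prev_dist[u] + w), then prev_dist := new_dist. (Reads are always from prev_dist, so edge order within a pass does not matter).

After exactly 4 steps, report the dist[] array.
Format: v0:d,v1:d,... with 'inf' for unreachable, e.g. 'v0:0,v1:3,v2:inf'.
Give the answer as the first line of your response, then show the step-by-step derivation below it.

v0:inf,v1:18,v2:0,v3:9,v4:10,v5:20,v6:inf

step 1: dist = v0:inf,v1:inf,v2:0,v3:9,v4:10,v5:inf,v6:inf
step 2: dist = v0:inf,v1:18,v2:0,v3:9,v4:10,v5:inf,v6:inf
step 3: dist = v0:inf,v1:18,v2:0,v3:9,v4:10,v5:20,v6:inf
step 4: dist = v0:inf,v1:18,v2:0,v3:9,v4:10,v5:20,v6:inf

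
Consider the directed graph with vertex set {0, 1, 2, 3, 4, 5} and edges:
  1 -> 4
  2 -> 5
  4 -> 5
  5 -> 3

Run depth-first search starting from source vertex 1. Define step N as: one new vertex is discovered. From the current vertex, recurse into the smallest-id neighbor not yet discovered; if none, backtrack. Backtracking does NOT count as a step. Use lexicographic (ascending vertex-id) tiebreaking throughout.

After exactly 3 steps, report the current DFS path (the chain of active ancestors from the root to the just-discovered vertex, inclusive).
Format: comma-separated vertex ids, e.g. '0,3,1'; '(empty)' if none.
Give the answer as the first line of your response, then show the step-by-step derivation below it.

1,4,5

step 1: discover 1; path=1; order=1
step 2: discover 4; path=1>4; order=1,4
step 3: discover 5; path=1>4>5; order=1,4,5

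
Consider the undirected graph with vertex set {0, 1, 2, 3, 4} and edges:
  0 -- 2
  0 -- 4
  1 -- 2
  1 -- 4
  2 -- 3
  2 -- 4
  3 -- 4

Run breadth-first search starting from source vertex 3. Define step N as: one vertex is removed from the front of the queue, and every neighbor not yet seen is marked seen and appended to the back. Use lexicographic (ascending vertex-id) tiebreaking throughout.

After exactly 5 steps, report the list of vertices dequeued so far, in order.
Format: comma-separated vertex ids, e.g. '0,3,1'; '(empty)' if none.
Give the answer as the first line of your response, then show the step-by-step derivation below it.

3,2,4,0,1

step 1: dequeue 3; queue=[2,4]; order=3
step 2: dequeue 2; queue=[4,0,1]; order=3,2
step 3: dequeue 4; queue=[0,1]; order=3,2,4
step 4: dequeue 0; queue=[1]; order=3,2,4,0
step 5: dequeue 1; queue=[(empty)]; order=3,2,4,0,1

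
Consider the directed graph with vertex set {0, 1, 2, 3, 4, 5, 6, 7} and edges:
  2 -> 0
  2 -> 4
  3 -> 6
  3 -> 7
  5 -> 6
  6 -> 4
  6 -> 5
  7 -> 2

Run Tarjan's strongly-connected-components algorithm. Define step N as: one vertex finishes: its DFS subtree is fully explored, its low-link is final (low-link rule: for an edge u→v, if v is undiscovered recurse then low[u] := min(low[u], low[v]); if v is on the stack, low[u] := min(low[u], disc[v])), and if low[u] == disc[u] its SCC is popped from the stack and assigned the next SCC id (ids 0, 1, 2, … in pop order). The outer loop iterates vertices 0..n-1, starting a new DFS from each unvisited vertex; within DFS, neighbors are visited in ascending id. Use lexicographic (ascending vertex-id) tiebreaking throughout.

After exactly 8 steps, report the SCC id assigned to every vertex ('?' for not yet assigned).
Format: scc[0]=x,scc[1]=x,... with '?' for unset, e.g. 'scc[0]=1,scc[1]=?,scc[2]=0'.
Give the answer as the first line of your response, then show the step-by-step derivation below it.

scc[0]=0,scc[1]=1,scc[2]=3,scc[3]=6,scc[4]=2,scc[5]=4,scc[6]=4,scc[7]=5

step 1: low=(low[0]=0,low[1]=?,low[2]=?,low[3]=?,low[4]=?,low[5]=?,low[6]=?,low[7]=?); scc=(scc[0]=0,scc[1]=?,scc[2]=?,scc[3]=?,scc[4]=?,scc[5]=?,scc[6]=?,scc[7]=?)
step 2: low=(low[0]=0,low[1]=1,low[2]=?,low[3]=?,low[4]=?,low[5]=?,low[6]=?,low[7]=?); scc=(scc[0]=0,scc[1]=1,scc[2]=?,scc[3]=?,scc[4]=?,scc[5]=?,scc[6]=?,scc[7]=?)
step 3: low=(low[0]=0,low[1]=1,low[2]=2,low[3]=?,low[4]=3,low[5]=?,low[6]=?,low[7]=?); scc=(scc[0]=0,scc[1]=1,scc[2]=?,scc[3]=?,scc[4]=2,scc[5]=?,scc[6]=?,scc[7]=?)
step 4: low=(low[0]=0,low[1]=1,low[2]=2,low[3]=?,low[4]=3,low[5]=?,low[6]=?,low[7]=?); scc=(scc[0]=0,scc[1]=1,scc[2]=3,scc[3]=?,scc[4]=2,scc[5]=?,scc[6]=?,scc[7]=?)
step 5: low=(low[0]=0,low[1]=1,low[2]=2,low[3]=4,low[4]=3,low[5]=5,low[6]=5,low[7]=?); scc=(scc[0]=0,scc[1]=1,scc[2]=3,scc[3]=?,scc[4]=2,scc[5]=?,scc[6]=?,scc[7]=?)
step 6: low=(low[0]=0,low[1]=1,low[2]=2,low[3]=4,low[4]=3,low[5]=5,low[6]=5,low[7]=?); scc=(scc[0]=0,scc[1]=1,scc[2]=3,scc[3]=?,scc[4]=2,scc[5]=4,scc[6]=4,scc[7]=?)
step 7: low=(low[0]=0,low[1]=1,low[2]=2,low[3]=4,low[4]=3,low[5]=5,low[6]=5,low[7]=7); scc=(scc[0]=0,scc[1]=1,scc[2]=3,scc[3]=?,scc[4]=2,scc[5]=4,scc[6]=4,scc[7]=5)
step 8: low=(low[0]=0,low[1]=1,low[2]=2,low[3]=4,low[4]=3,low[5]=5,low[6]=5,low[7]=7); scc=(scc[0]=0,scc[1]=1,scc[2]=3,scc[3]=6,scc[4]=2,scc[5]=4,scc[6]=4,scc[7]=5)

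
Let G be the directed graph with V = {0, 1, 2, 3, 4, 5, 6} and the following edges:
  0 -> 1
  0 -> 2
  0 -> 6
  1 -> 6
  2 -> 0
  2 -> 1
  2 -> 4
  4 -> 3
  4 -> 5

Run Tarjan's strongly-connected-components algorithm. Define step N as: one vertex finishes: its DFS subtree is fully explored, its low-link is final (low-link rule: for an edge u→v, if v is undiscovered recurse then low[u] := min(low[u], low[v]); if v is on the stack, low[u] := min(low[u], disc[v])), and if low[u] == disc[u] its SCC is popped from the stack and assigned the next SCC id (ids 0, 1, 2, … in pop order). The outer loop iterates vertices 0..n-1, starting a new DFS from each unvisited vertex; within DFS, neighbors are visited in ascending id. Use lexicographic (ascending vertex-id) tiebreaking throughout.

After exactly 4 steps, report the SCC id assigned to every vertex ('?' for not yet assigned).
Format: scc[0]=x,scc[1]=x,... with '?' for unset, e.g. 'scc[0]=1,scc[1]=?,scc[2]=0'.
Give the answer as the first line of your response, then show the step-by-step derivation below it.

scc[0]=?,scc[1]=1,scc[2]=?,scc[3]=2,scc[4]=?,scc[5]=3,scc[6]=0

step 1: low=(low[0]=0,low[1]=1,low[2]=?,low[3]=?,low[4]=?,low[5]=?,low[6]=2); scc=(scc[0]=?,scc[1]=?,scc[2]=?,scc[3]=?,scc[4]=?,scc[5]=?,scc[6]=0)
step 2: low=(low[0]=0,low[1]=1,low[2]=?,low[3]=?,low[4]=?,low[5]=?,low[6]=2); scc=(scc[0]=?,scc[1]=1,scc[2]=?,scc[3]=?,scc[4]=?,scc[5]=?,scc[6]=0)
step 3: low=(low[0]=0,low[1]=1,low[2]=0,low[3]=5,low[4]=4,low[5]=?,low[6]=2); scc=(scc[0]=?,scc[1]=1,scc[2]=?,scc[3]=2,scc[4]=?,scc[5]=?,scc[6]=0)
step 4: low=(low[0]=0,low[1]=1,low[2]=0,low[3]=5,low[4]=4,low[5]=6,low[6]=2); scc=(scc[0]=?,scc[1]=1,scc[2]=?,scc[3]=2,scc[4]=?,scc[5]=3,scc[6]=0)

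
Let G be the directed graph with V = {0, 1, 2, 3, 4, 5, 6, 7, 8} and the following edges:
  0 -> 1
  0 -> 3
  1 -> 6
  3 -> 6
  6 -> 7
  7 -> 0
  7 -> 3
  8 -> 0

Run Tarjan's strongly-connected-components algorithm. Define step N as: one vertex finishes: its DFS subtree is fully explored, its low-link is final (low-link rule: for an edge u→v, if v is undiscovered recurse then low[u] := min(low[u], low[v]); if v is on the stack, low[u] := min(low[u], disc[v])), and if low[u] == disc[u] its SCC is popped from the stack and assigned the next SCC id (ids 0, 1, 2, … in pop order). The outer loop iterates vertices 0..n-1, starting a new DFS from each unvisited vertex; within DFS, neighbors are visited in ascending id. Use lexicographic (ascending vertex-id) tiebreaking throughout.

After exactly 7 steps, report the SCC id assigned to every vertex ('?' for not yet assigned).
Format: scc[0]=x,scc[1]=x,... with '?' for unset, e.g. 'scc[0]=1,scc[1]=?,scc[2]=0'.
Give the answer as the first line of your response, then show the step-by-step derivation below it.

scc[0]=0,scc[1]=0,scc[2]=1,scc[3]=0,scc[4]=2,scc[5]=?,scc[6]=0,scc[7]=0,scc[8]=?

step 1: low=(low[0]=0,low[1]=1,low[2]=?,low[3]=2,low[4]=?,low[5]=?,low[6]=2,low[7]=0,low[8]=?); scc=(scc[0]=?,scc[1]=?,scc[2]=?,scc[3]=?,scc[4]=?,scc[5]=?,scc[6]=?,scc[7]=?,scc[8]=?)
step 2: low=(low[0]=0,low[1]=1,low[2]=?,low[3]=2,low[4]=?,low[5]=?,low[6]=2,low[7]=0,low[8]=?); scc=(scc[0]=?,scc[1]=?,scc[2]=?,scc[3]=?,scc[4]=?,scc[5]=?,scc[6]=?,scc[7]=?,scc[8]=?)
step 3: low=(low[0]=0,low[1]=1,low[2]=?,low[3]=2,low[4]=?,low[5]=?,low[6]=0,low[7]=0,low[8]=?); scc=(scc[0]=?,scc[1]=?,scc[2]=?,scc[3]=?,scc[4]=?,scc[5]=?,scc[6]=?,scc[7]=?,scc[8]=?)
step 4: low=(low[0]=0,low[1]=0,low[2]=?,low[3]=2,low[4]=?,low[5]=?,low[6]=0,low[7]=0,low[8]=?); scc=(scc[0]=?,scc[1]=?,scc[2]=?,scc[3]=?,scc[4]=?,scc[5]=?,scc[6]=?,scc[7]=?,scc[8]=?)
step 5: low=(low[0]=0,low[1]=0,low[2]=?,low[3]=2,low[4]=?,low[5]=?,low[6]=0,low[7]=0,low[8]=?); scc=(scc[0]=0,scc[1]=0,scc[2]=?,scc[3]=0,scc[4]=?,scc[5]=?,scc[6]=0,scc[7]=0,scc[8]=?)
step 6: low=(low[0]=0,low[1]=0,low[2]=5,low[3]=2,low[4]=?,low[5]=?,low[6]=0,low[7]=0,low[8]=?); scc=(scc[0]=0,scc[1]=0,scc[2]=1,scc[3]=0,scc[4]=?,scc[5]=?,scc[6]=0,scc[7]=0,scc[8]=?)
step 7: low=(low[0]=0,low[1]=0,low[2]=5,low[3]=2,low[4]=6,low[5]=?,low[6]=0,low[7]=0,low[8]=?); scc=(scc[0]=0,scc[1]=0,scc[2]=1,scc[3]=0,scc[4]=2,scc[5]=?,scc[6]=0,scc[7]=0,scc[8]=?)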